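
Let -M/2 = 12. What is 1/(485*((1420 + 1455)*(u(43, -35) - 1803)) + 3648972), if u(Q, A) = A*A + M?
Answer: -1/835764778 ≈ -1.1965e-9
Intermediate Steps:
M = -24 (M = -2*12 = -24)
u(Q, A) = -24 + A**2 (u(Q, A) = A*A - 24 = A**2 - 24 = -24 + A**2)
1/(485*((1420 + 1455)*(u(43, -35) - 1803)) + 3648972) = 1/(485*((1420 + 1455)*((-24 + (-35)**2) - 1803)) + 3648972) = 1/(485*(2875*((-24 + 1225) - 1803)) + 3648972) = 1/(485*(2875*(1201 - 1803)) + 3648972) = 1/(485*(2875*(-602)) + 3648972) = 1/(485*(-1730750) + 3648972) = 1/(-839413750 + 3648972) = 1/(-835764778) = -1/835764778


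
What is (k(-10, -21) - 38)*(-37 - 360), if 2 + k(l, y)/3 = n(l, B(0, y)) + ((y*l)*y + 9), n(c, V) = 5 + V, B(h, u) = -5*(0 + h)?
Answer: 5253104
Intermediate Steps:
B(h, u) = -5*h
k(l, y) = 36 + 3*l*y**2 (k(l, y) = -6 + 3*((5 - 5*0) + ((y*l)*y + 9)) = -6 + 3*((5 + 0) + ((l*y)*y + 9)) = -6 + 3*(5 + (l*y**2 + 9)) = -6 + 3*(5 + (9 + l*y**2)) = -6 + 3*(14 + l*y**2) = -6 + (42 + 3*l*y**2) = 36 + 3*l*y**2)
(k(-10, -21) - 38)*(-37 - 360) = ((36 + 3*(-10)*(-21)**2) - 38)*(-37 - 360) = ((36 + 3*(-10)*441) - 38)*(-397) = ((36 - 13230) - 38)*(-397) = (-13194 - 38)*(-397) = -13232*(-397) = 5253104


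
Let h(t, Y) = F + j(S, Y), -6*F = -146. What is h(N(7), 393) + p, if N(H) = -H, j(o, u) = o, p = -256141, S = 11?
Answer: -768317/3 ≈ -2.5611e+5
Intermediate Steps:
F = 73/3 (F = -⅙*(-146) = 73/3 ≈ 24.333)
h(t, Y) = 106/3 (h(t, Y) = 73/3 + 11 = 106/3)
h(N(7), 393) + p = 106/3 - 256141 = -768317/3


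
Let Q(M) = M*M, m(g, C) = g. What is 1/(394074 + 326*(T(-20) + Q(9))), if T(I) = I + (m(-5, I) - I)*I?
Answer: 1/316160 ≈ 3.1630e-6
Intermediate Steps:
Q(M) = M²
T(I) = I + I*(-5 - I) (T(I) = I + (-5 - I)*I = I + I*(-5 - I))
1/(394074 + 326*(T(-20) + Q(9))) = 1/(394074 + 326*(-1*(-20)*(4 - 20) + 9²)) = 1/(394074 + 326*(-1*(-20)*(-16) + 81)) = 1/(394074 + 326*(-320 + 81)) = 1/(394074 + 326*(-239)) = 1/(394074 - 77914) = 1/316160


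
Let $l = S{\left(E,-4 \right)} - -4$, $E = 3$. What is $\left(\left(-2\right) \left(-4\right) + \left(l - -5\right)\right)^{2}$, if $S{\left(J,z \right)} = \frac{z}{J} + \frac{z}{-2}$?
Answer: $\frac{2809}{9} \approx 312.11$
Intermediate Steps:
$S{\left(J,z \right)} = - \frac{z}{2} + \frac{z}{J}$ ($S{\left(J,z \right)} = \frac{z}{J} + z \left(- \frac{1}{2}\right) = \frac{z}{J} - \frac{z}{2} = - \frac{z}{2} + \frac{z}{J}$)
$l = \frac{14}{3}$ ($l = \left(\left(- \frac{1}{2}\right) \left(-4\right) - \frac{4}{3}\right) - -4 = \left(2 - \frac{4}{3}\right) + 4 = \frac{2}{3} + 4 = \frac{14}{3} \approx 4.6667$)
$\left(\left(-2\right) \left(-4\right) + \left(l - -5\right)\right)^{2} = \left(\left(-2\right) \left(-4\right) + \left(\frac{14}{3} - -5\right)\right)^{2} = \left(8 + \left(\frac{14}{3} + 5\right)\right)^{2} = \left(8 + \frac{29}{3}\right)^{2} = \left(\frac{53}{3}\right)^{2} = \frac{2809}{9}$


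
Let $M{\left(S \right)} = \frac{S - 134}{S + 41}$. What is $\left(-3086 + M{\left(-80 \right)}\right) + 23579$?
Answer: $\frac{799441}{39} \approx 20499.0$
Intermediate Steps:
$M{\left(S \right)} = \frac{-134 + S}{41 + S}$
$\left(-3086 + M{\left(-80 \right)}\right) + 23579 = \left(-3086 + \frac{-134 - 80}{41 - 80}\right) + 23579 = \left(-3086 + \frac{1}{-39} \left(-214\right)\right) + 23579 = \left(-3086 - - \frac{214}{39}\right) + 23579 = \left(-3086 + \frac{214}{39}\right) + 23579 = - \frac{120140}{39} + 23579 = \frac{799441}{39}$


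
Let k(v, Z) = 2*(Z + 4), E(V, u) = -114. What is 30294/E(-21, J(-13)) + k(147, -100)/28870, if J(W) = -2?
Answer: -72884139/274265 ≈ -265.74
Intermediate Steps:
k(v, Z) = 8 + 2*Z (k(v, Z) = 2*(4 + Z) = 8 + 2*Z)
30294/E(-21, J(-13)) + k(147, -100)/28870 = 30294/(-114) + (8 + 2*(-100))/28870 = 30294*(-1/114) + (8 - 200)*(1/28870) = -5049/19 - 192*1/28870 = -5049/19 - 96/14435 = -72884139/274265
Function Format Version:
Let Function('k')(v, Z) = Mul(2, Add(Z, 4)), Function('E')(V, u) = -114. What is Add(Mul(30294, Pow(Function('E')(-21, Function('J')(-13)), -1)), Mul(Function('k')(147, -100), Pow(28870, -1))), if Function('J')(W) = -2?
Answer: Rational(-72884139, 274265) ≈ -265.74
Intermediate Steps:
Function('k')(v, Z) = Add(8, Mul(2, Z)) (Function('k')(v, Z) = Mul(2, Add(4, Z)) = Add(8, Mul(2, Z)))
Add(Mul(30294, Pow(Function('E')(-21, Function('J')(-13)), -1)), Mul(Function('k')(147, -100), Pow(28870, -1))) = Add(Mul(30294, Pow(-114, -1)), Mul(Add(8, Mul(2, -100)), Pow(28870, -1))) = Add(Mul(30294, Rational(-1, 114)), Mul(Add(8, -200), Rational(1, 28870))) = Add(Rational(-5049, 19), Mul(-192, Rational(1, 28870))) = Add(Rational(-5049, 19), Rational(-96, 14435)) = Rational(-72884139, 274265)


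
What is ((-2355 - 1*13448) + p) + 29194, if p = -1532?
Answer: 11859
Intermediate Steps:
((-2355 - 1*13448) + p) + 29194 = ((-2355 - 1*13448) - 1532) + 29194 = ((-2355 - 13448) - 1532) + 29194 = (-15803 - 1532) + 29194 = -17335 + 29194 = 11859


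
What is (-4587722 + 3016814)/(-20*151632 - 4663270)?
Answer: 785454/3847955 ≈ 0.20412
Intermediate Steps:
(-4587722 + 3016814)/(-20*151632 - 4663270) = -1570908/(-3032640 - 4663270) = -1570908/(-7695910) = -1570908*(-1/7695910) = 785454/3847955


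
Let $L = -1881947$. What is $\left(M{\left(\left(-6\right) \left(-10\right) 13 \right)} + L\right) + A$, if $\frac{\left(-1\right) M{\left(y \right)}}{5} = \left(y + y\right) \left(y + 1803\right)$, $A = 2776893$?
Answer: $-19252454$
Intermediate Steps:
$M{\left(y \right)} = - 10 y \left(1803 + y\right)$ ($M{\left(y \right)} = - 5 \left(y + y\right) \left(y + 1803\right) = - 5 \cdot 2 y \left(1803 + y\right) = - 10 y \left(1803 + y\right)$)
$\left(M{\left(\left(-6\right) \left(-10\right) 13 \right)} + L\right) + A = \left(- 10 \left(-6\right) \left(-10\right) 13 \left(1803 + \left(-6\right) \left(-10\right) 13\right) - 1881947\right) + 2776893 = \left(- 10 \cdot 60 \cdot 13 \left(1803 + 60 \cdot 13\right) - 1881947\right) + 2776893 = \left(\left(-10\right) 780 \left(1803 + 780\right) - 1881947\right) + 2776893 = \left(\left(-10\right) 780 \cdot 2583 - 1881947\right) + 2776893 = \left(-20147400 - 1881947\right) + 2776893 = -22029347 + 2776893 = -19252454$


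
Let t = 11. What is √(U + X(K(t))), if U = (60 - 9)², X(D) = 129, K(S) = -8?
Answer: √2730 ≈ 52.249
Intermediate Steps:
U = 2601 (U = 51² = 2601)
√(U + X(K(t))) = √(2601 + 129) = √2730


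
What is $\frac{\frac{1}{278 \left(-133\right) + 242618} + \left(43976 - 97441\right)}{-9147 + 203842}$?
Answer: $- \frac{10994756459}{40037858580} \approx -0.27461$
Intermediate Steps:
$\frac{\frac{1}{278 \left(-133\right) + 242618} + \left(43976 - 97441\right)}{-9147 + 203842} = \frac{\frac{1}{-36974 + 242618} - 53465}{194695} = \left(\frac{1}{205644} - 53465\right) \frac{1}{194695} = \left(- \frac{10994756459}{205644}\right) \frac{1}{194695} = - \frac{10994756459}{40037858580}$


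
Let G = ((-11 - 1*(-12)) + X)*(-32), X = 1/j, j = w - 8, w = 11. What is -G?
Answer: 128/3 ≈ 42.667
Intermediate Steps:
j = 3 (j = 11 - 8 = 3)
X = ⅓ (X = 1/3 = ⅓ ≈ 0.33333)
G = -128/3 (G = ((-11 - 1*(-12)) + ⅓)*(-32) = ((-11 + 12) + ⅓)*(-32) = (1 + ⅓)*(-32) = (4/3)*(-32) = -128/3 ≈ -42.667)
-G = -1*(-128/3) = 128/3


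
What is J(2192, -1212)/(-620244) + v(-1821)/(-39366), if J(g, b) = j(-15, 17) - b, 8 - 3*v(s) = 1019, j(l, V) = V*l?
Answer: 3173129/452157876 ≈ 0.0070177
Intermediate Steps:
v(s) = -337 (v(s) = 8/3 - 1/3*1019 = 8/3 - 1019/3 = -337)
J(g, b) = -255 - b (J(g, b) = 17*(-15) - b = -255 - b)
J(2192, -1212)/(-620244) + v(-1821)/(-39366) = (-255 - 1*(-1212))/(-620244) - 337/(-39366) = (-255 + 1212)*(-1/620244) - 337*(-1/39366) = 957*(-1/620244) + 337/39366 = -319/206748 + 337/39366 = 3173129/452157876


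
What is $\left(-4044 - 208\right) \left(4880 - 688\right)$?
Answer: $-17824384$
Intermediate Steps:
$\left(-4044 - 208\right) \left(4880 - 688\right) = \left(-4252\right) 4192 = -17824384$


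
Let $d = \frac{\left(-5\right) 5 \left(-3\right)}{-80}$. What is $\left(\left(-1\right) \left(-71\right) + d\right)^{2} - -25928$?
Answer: $\frac{7894209}{256} \approx 30837.0$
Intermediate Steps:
$d = - \frac{15}{16}$ ($d = \left(-25\right) \left(-3\right) \left(- \frac{1}{80}\right) = 75 \left(- \frac{1}{80}\right) = - \frac{15}{16} \approx -0.9375$)
$\left(\left(-1\right) \left(-71\right) + d\right)^{2} - -25928 = \left(\left(-1\right) \left(-71\right) - \frac{15}{16}\right)^{2} - -25928 = \left(71 - \frac{15}{16}\right)^{2} + 25928 = \left(\frac{1121}{16}\right)^{2} + 25928 = \frac{1256641}{256} + 25928 = \frac{7894209}{256}$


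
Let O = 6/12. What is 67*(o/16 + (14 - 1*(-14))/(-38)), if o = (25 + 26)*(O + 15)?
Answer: 1982597/608 ≈ 3260.9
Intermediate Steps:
O = 1/2 (O = 6*(1/12) = 1/2 ≈ 0.50000)
o = 1581/2 (o = (25 + 26)*(1/2 + 15) = 51*(31/2) = 1581/2 ≈ 790.50)
67*(o/16 + (14 - 1*(-14))/(-38)) = 67*((1581/2)/16 + (14 - 1*(-14))/(-38)) = 67*((1581/2)*(1/16) + (14 + 14)*(-1/38)) = 67*(1581/32 + 28*(-1/38)) = 67*(1581/32 - 14/19) = 67*(29591/608) = 1982597/608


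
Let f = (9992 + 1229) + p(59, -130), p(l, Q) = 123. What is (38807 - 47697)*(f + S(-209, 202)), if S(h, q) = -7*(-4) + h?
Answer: -99239070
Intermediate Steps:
S(h, q) = 28 + h
f = 11344 (f = (9992 + 1229) + 123 = 11221 + 123 = 11344)
(38807 - 47697)*(f + S(-209, 202)) = (38807 - 47697)*(11344 + (28 - 209)) = -8890*(11344 - 181) = -8890*11163 = -99239070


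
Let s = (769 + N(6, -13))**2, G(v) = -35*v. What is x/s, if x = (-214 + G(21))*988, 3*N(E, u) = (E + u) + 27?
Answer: -49932/32041 ≈ -1.5584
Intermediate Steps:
N(E, u) = 9 + E/3 + u/3 (N(E, u) = ((E + u) + 27)/3 = (27 + E + u)/3 = 9 + E/3 + u/3)
x = -937612 (x = (-214 - 35*21)*988 = (-214 - 735)*988 = -949*988 = -937612)
s = 5414929/9 (s = (769 + (9 + (1/3)*6 + (1/3)*(-13)))**2 = (769 + (9 + 2 - 13/3))**2 = (769 + 20/3)**2 = (2327/3)**2 = 5414929/9 ≈ 6.0166e+5)
x/s = -937612/5414929/9 = -937612*9/5414929 = -49932/32041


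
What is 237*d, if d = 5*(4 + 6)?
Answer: 11850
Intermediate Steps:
d = 50 (d = 5*10 = 50)
237*d = 237*50 = 11850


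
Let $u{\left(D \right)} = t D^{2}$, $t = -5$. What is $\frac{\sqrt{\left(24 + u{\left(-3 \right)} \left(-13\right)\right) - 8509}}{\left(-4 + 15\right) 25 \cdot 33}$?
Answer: $\frac{2 i \sqrt{79}}{1815} \approx 0.0097941 i$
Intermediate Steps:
$u{\left(D \right)} = - 5 D^{2}$
$\frac{\sqrt{\left(24 + u{\left(-3 \right)} \left(-13\right)\right) - 8509}}{\left(-4 + 15\right) 25 \cdot 33} = \frac{\sqrt{\left(24 + - 5 \left(-3\right)^{2} \left(-13\right)\right) - 8509}}{\left(-4 + 15\right) 25 \cdot 33} = \frac{\sqrt{\left(24 + \left(-5\right) 9 \left(-13\right)\right) - 8509}}{11 \cdot 25 \cdot 33} = \frac{\sqrt{\left(24 - -585\right) - 8509}}{275 \cdot 33} = \frac{\sqrt{\left(24 + 585\right) - 8509}}{9075} = \sqrt{609 - 8509} \cdot \frac{1}{9075} = \sqrt{-7900} \cdot \frac{1}{9075} = 10 i \sqrt{79} \cdot \frac{1}{9075} = \frac{2 i \sqrt{79}}{1815}$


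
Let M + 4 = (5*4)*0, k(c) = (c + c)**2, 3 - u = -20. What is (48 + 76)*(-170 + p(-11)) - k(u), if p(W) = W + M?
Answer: -25056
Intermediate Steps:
u = 23 (u = 3 - 1*(-20) = 3 + 20 = 23)
k(c) = 4*c**2 (k(c) = (2*c)**2 = 4*c**2)
M = -4 (M = -4 + (5*4)*0 = -4 + 20*0 = -4 + 0 = -4)
p(W) = -4 + W (p(W) = W - 4 = -4 + W)
(48 + 76)*(-170 + p(-11)) - k(u) = (48 + 76)*(-170 + (-4 - 11)) - 4*23**2 = 124*(-170 - 15) - 4*529 = 124*(-185) - 1*2116 = -22940 - 2116 = -25056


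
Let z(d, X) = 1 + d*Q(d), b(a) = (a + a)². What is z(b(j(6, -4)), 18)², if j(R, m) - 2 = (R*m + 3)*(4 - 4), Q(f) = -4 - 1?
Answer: 6241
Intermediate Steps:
Q(f) = -5
j(R, m) = 2 (j(R, m) = 2 + (R*m + 3)*(4 - 4) = 2 + (3 + R*m)*0 = 2 + 0 = 2)
b(a) = 4*a² (b(a) = (2*a)² = 4*a²)
z(d, X) = 1 - 5*d (z(d, X) = 1 + d*(-5) = 1 - 5*d)
z(b(j(6, -4)), 18)² = (1 - 20*2²)² = (1 - 20*4)² = (1 - 5*16)² = (1 - 80)² = (-79)² = 6241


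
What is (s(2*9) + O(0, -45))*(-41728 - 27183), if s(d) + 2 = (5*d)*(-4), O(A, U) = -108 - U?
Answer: 29287175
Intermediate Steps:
s(d) = -2 - 20*d (s(d) = -2 + (5*d)*(-4) = -2 - 20*d)
(s(2*9) + O(0, -45))*(-41728 - 27183) = ((-2 - 40*9) + (-108 - 1*(-45)))*(-41728 - 27183) = ((-2 - 20*18) + (-108 + 45))*(-68911) = ((-2 - 360) - 63)*(-68911) = (-362 - 63)*(-68911) = -425*(-68911) = 29287175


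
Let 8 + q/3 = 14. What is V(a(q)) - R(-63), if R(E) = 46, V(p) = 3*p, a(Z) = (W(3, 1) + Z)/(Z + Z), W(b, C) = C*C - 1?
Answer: -89/2 ≈ -44.500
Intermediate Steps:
q = 18 (q = -24 + 3*14 = -24 + 42 = 18)
W(b, C) = -1 + C**2 (W(b, C) = C**2 - 1 = -1 + C**2)
a(Z) = 1/2 (a(Z) = ((-1 + 1**2) + Z)/(Z + Z) = ((-1 + 1) + Z)/((2*Z)) = (0 + Z)*(1/(2*Z)) = Z*(1/(2*Z)) = 1/2)
V(a(q)) - R(-63) = 3*(1/2) - 1*46 = 3/2 - 46 = -89/2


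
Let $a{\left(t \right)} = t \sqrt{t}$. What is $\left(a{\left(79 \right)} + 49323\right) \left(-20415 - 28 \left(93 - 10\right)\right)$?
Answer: $-1121555697 - 1796381 \sqrt{79} \approx -1.1375 \cdot 10^{9}$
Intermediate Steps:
$a{\left(t \right)} = t^{\frac{3}{2}}$
$\left(a{\left(79 \right)} + 49323\right) \left(-20415 - 28 \left(93 - 10\right)\right) = \left(79^{\frac{3}{2}} + 49323\right) \left(-20415 - 28 \left(93 - 10\right)\right) = \left(79 \sqrt{79} + 49323\right) \left(-20415 - 2324\right) = \left(49323 + 79 \sqrt{79}\right) \left(-20415 - 2324\right) = \left(49323 + 79 \sqrt{79}\right) \left(-22739\right) = -1121555697 - 1796381 \sqrt{79}$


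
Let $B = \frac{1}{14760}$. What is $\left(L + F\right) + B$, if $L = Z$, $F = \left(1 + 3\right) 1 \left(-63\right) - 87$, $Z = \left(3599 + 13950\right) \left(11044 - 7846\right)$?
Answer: $\frac{828351317881}{14760} \approx 5.6121 \cdot 10^{7}$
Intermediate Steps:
$B = \frac{1}{14760} \approx 6.7751 \cdot 10^{-5}$
$Z = 56121702$ ($Z = 17549 \cdot 3198 = 56121702$)
$F = -339$ ($F = 4 \cdot 1 \left(-63\right) - 87 = 4 \left(-63\right) - 87 = -252 - 87 = -339$)
$L = 56121702$
$\left(L + F\right) + B = \left(56121702 - 339\right) + \frac{1}{14760} = 56121363 + \frac{1}{14760} = \frac{828351317881}{14760}$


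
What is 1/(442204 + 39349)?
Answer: 1/481553 ≈ 2.0766e-6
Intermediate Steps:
1/(442204 + 39349) = 1/481553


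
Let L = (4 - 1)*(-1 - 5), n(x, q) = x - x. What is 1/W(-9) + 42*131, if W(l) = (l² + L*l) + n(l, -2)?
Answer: 1336987/243 ≈ 5502.0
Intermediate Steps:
n(x, q) = 0
L = -18 (L = 3*(-6) = -18)
W(l) = l² - 18*l (W(l) = (l² - 18*l) + 0 = l² - 18*l)
1/W(-9) + 42*131 = 1/(-9*(-18 - 9)) + 42*131 = 1/(-9*(-27)) + 5502 = 1/243 + 5502 = 1336987/243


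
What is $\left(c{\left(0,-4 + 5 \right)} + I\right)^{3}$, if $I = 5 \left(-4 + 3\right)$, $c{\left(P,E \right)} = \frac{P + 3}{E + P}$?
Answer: $-8$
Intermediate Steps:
$c{\left(P,E \right)} = \frac{3 + P}{E + P}$
$I = -5$ ($I = 5 \left(-1\right) = -5$)
$\left(c{\left(0,-4 + 5 \right)} + I\right)^{3} = \left(\frac{3 + 0}{\left(-4 + 5\right) + 0} - 5\right)^{3} = \left(\frac{1}{1 + 0} \cdot 3 - 5\right)^{3} = \left(1^{-1} \cdot 3 - 5\right)^{3} = \left(1 \cdot 3 - 5\right)^{3} = \left(3 - 5\right)^{3} = \left(-2\right)^{3} = -8$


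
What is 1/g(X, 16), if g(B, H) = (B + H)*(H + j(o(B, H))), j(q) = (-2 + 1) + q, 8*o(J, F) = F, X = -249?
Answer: -1/3961 ≈ -0.00025246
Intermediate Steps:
o(J, F) = F/8
j(q) = -1 + q
g(B, H) = (-1 + 9*H/8)*(B + H) (g(B, H) = (B + H)*(H + (-1 + H/8)) = (B + H)*(-1 + 9*H/8) = (-1 + 9*H/8)*(B + H))
1/g(X, 16) = 1/(-1*(-249) - 1*16 + (9/8)*16**2 + (9/8)*(-249)*16) = 1/(249 - 16 + (9/8)*256 - 4482) = 1/(249 - 16 + 288 - 4482) = 1/(-3961) = -1/3961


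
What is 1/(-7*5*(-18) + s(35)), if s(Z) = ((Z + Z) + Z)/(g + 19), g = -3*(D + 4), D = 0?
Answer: 1/645 ≈ 0.0015504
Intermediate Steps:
g = -12 (g = -3*(0 + 4) = -3*4 = -12)
s(Z) = 3*Z/7 (s(Z) = ((Z + Z) + Z)/(-12 + 19) = (2*Z + Z)/7 = (3*Z)*(⅐) = 3*Z/7)
1/(-7*5*(-18) + s(35)) = 1/(-7*5*(-18) + (3/7)*35) = 1/(-35*(-18) + 15) = 1/(630 + 15) = 1/645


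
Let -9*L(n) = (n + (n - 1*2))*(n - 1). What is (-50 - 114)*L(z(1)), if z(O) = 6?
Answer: 8200/9 ≈ 911.11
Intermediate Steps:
L(n) = -(-1 + n)*(-2 + 2*n)/9 (L(n) = -(n + (n - 1*2))*(n - 1)/9 = -(n + (n - 2))*(-1 + n)/9 = -(n + (-2 + n))*(-1 + n)/9 = -(-2 + 2*n)*(-1 + n)/9 = -(-1 + n)*(-2 + 2*n)/9)
(-50 - 114)*L(z(1)) = (-50 - 114)*(-2/9 - 2/9*6**2 + (4/9)*6) = -164*(-2/9 - 2/9*36 + 8/3) = -164*(-2/9 - 8 + 8/3) = -164*(-50/9) = 8200/9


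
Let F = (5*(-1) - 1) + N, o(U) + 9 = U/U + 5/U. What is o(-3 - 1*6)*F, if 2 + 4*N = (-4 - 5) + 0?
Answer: 2695/36 ≈ 74.861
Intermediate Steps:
N = -11/4 (N = -½ + ((-4 - 5) + 0)/4 = -½ + (-9 + 0)/4 = -½ + (¼)*(-9) = -½ - 9/4 = -11/4 ≈ -2.7500)
o(U) = -8 + 5/U (o(U) = -9 + (U/U + 5/U) = -9 + (1 + 5/U) = -8 + 5/U)
F = -35/4 (F = (5*(-1) - 1) - 11/4 = (-5 - 1) - 11/4 = -6 - 11/4 = -35/4 ≈ -8.7500)
o(-3 - 1*6)*F = (-8 + 5/(-3 - 1*6))*(-35/4) = (-8 + 5/(-3 - 6))*(-35/4) = (-8 + 5/(-9))*(-35/4) = (-8 + 5*(-⅑))*(-35/4) = (-8 - 5/9)*(-35/4) = -77/9*(-35/4) = 2695/36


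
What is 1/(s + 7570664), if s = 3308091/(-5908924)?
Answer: 5908924/44734474897445 ≈ 1.3209e-7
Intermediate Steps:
s = -3308091/5908924 (s = 3308091*(-1/5908924) = -3308091/5908924 ≈ -0.55985)
1/(s + 7570664) = 1/(-3308091/5908924 + 7570664) = 1/(44734474897445/5908924) = 5908924/44734474897445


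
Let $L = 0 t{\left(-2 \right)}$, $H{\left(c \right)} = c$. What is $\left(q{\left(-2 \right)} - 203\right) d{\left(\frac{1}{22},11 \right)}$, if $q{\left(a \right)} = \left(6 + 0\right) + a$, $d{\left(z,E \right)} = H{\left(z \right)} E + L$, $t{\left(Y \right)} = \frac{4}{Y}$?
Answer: $- \frac{199}{2} \approx -99.5$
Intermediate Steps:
$L = 0$ ($L = 0 \frac{4}{-2} = 0 \cdot 4 \left(- \frac{1}{2}\right) = 0 \left(-2\right) = 0$)
$d{\left(z,E \right)} = E z$ ($d{\left(z,E \right)} = z E + 0 = E z + 0 = E z$)
$q{\left(a \right)} = 6 + a$
$\left(q{\left(-2 \right)} - 203\right) d{\left(\frac{1}{22},11 \right)} = \left(\left(6 - 2\right) - 203\right) \frac{11}{22} = \left(4 - 203\right) 11 \cdot \frac{1}{22} = \left(-199\right) \frac{1}{2} = - \frac{199}{2}$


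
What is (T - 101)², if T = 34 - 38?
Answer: 11025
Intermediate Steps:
T = -4
(T - 101)² = (-4 - 101)² = (-105)² = 11025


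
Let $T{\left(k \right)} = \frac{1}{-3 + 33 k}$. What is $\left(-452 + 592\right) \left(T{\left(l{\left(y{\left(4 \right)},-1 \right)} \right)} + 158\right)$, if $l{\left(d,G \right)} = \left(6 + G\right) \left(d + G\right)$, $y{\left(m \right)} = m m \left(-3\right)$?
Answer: $\frac{44726605}{2022} \approx 22120.0$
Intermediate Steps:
$y{\left(m \right)} = - 3 m^{2}$ ($y{\left(m \right)} = m^{2} \left(-3\right) = - 3 m^{2}$)
$l{\left(d,G \right)} = \left(6 + G\right) \left(G + d\right)$
$\left(-452 + 592\right) \left(T{\left(l{\left(y{\left(4 \right)},-1 \right)} \right)} + 158\right) = \left(-452 + 592\right) \left(\frac{1}{3 \left(-1 + 11 \left(\left(-1\right)^{2} + 6 \left(-1\right) + 6 \left(- 3 \cdot 4^{2}\right) - - 3 \cdot 4^{2}\right)\right)} + 158\right) = 140 \left(\frac{1}{3 \left(-1 + 11 \left(1 - 6 + 6 \left(\left(-3\right) 16\right) - \left(-3\right) 16\right)\right)} + 158\right) = 140 \left(\frac{1}{3 \left(-1 + 11 \left(1 - 6 + 6 \left(-48\right) - -48\right)\right)} + 158\right) = 140 \left(\frac{1}{3 \left(-1 + 11 \left(1 - 6 - 288 + 48\right)\right)} + 158\right) = 140 \left(\frac{1}{3 \left(-1 + 11 \left(-245\right)\right)} + 158\right) = 140 \left(\frac{1}{3 \left(-1 - 2695\right)} + 158\right) = 140 \left(\frac{1}{3 \left(-2696\right)} + 158\right) = 140 \left(\frac{1}{3} \left(- \frac{1}{2696}\right) + 158\right) = 140 \left(- \frac{1}{8088} + 158\right) = 140 \cdot \frac{1277903}{8088} = \frac{44726605}{2022}$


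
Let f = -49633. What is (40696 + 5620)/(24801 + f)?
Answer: -11579/6208 ≈ -1.8652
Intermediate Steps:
(40696 + 5620)/(24801 + f) = (40696 + 5620)/(24801 - 49633) = 46316/(-24832) = 46316*(-1/24832) = -11579/6208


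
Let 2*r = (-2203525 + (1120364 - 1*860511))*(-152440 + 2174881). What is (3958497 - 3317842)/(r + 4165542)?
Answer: -640655/1965476806134 ≈ -3.2595e-7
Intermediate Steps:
r = -1965480971676 (r = ((-2203525 + (1120364 - 1*860511))*(-152440 + 2174881))/2 = ((-2203525 + (1120364 - 860511))*2022441)/2 = ((-2203525 + 259853)*2022441)/2 = (-1943672*2022441)/2 = (½)*(-3930961943352) = -1965480971676)
(3958497 - 3317842)/(r + 4165542) = (3958497 - 3317842)/(-1965480971676 + 4165542) = 640655/(-1965476806134) = 640655*(-1/1965476806134) = -640655/1965476806134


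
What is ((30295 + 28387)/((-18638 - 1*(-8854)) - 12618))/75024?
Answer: -29341/840343824 ≈ -3.4915e-5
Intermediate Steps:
((30295 + 28387)/((-18638 - 1*(-8854)) - 12618))/75024 = (58682/((-18638 + 8854) - 12618))*(1/75024) = (58682/(-9784 - 12618))*(1/75024) = (58682/(-22402))*(1/75024) = (58682*(-1/22402))*(1/75024) = -29341/11201*1/75024 = -29341/840343824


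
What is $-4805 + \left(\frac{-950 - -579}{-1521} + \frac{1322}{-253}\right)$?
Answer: $- \frac{1850943364}{384813} \approx -4810.0$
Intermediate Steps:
$-4805 + \left(\frac{-950 - -579}{-1521} + \frac{1322}{-253}\right) = -4805 + \left(\left(-950 + 579\right) \left(- \frac{1}{1521}\right) + 1322 \left(- \frac{1}{253}\right)\right) = -4805 - \frac{1916899}{384813} = - \frac{1850943364}{384813}$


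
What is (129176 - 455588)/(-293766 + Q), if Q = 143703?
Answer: 108804/50021 ≈ 2.1752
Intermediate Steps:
(129176 - 455588)/(-293766 + Q) = (129176 - 455588)/(-293766 + 143703) = -326412/(-150063) = -326412*(-1/150063) = 108804/50021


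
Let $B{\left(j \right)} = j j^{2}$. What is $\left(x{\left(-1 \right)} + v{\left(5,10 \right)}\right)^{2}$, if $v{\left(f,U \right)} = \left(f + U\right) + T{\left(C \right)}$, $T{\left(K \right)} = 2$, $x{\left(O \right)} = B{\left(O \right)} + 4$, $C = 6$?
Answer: $400$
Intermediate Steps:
$B{\left(j \right)} = j^{3}$
$x{\left(O \right)} = 4 + O^{3}$ ($x{\left(O \right)} = O^{3} + 4 = 4 + O^{3}$)
$v{\left(f,U \right)} = 2 + U + f$ ($v{\left(f,U \right)} = \left(f + U\right) + 2 = \left(U + f\right) + 2 = 2 + U + f$)
$\left(x{\left(-1 \right)} + v{\left(5,10 \right)}\right)^{2} = \left(\left(4 + \left(-1\right)^{3}\right) + \left(2 + 10 + 5\right)\right)^{2} = \left(\left(4 - 1\right) + 17\right)^{2} = \left(3 + 17\right)^{2} = 20^{2} = 400$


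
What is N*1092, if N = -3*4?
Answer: -13104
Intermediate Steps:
N = -12
N*1092 = -12*1092 = -13104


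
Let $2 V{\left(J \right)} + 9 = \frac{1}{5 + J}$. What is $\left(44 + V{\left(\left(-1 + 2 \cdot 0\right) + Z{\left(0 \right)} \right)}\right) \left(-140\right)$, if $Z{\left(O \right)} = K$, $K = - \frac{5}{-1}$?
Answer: $- \frac{49840}{9} \approx -5537.8$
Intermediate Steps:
$K = 5$ ($K = \left(-5\right) \left(-1\right) = 5$)
$Z{\left(O \right)} = 5$
$V{\left(J \right)} = - \frac{9}{2} + \frac{1}{2 \left(5 + J\right)}$
$\left(44 + V{\left(\left(-1 + 2 \cdot 0\right) + Z{\left(0 \right)} \right)}\right) \left(-140\right) = \left(44 + \frac{-44 - 9 \left(\left(-1 + 2 \cdot 0\right) + 5\right)}{2 \left(5 + \left(\left(-1 + 2 \cdot 0\right) + 5\right)\right)}\right) \left(-140\right) = \left(44 + \frac{-44 - 9 \left(\left(-1 + 0\right) + 5\right)}{2 \left(5 + \left(\left(-1 + 0\right) + 5\right)\right)}\right) \left(-140\right) = \left(44 + \frac{-44 - 9 \left(-1 + 5\right)}{2 \left(5 + \left(-1 + 5\right)\right)}\right) \left(-140\right) = \left(44 + \frac{-44 - 36}{2 \left(5 + 4\right)}\right) \left(-140\right) = \left(44 + \frac{-44 - 36}{2 \cdot 9}\right) \left(-140\right) = \left(44 + \frac{1}{2} \cdot \frac{1}{9} \left(-80\right)\right) \left(-140\right) = \left(44 - \frac{40}{9}\right) \left(-140\right) = \frac{356}{9} \left(-140\right) = - \frac{49840}{9}$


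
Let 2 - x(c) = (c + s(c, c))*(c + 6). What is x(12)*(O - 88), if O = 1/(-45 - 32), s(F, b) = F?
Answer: 2914110/77 ≈ 37846.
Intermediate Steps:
O = -1/77 (O = 1/(-77) = -1/77 ≈ -0.012987)
x(c) = 2 - 2*c*(6 + c) (x(c) = 2 - (c + c)*(c + 6) = 2 - 2*c*(6 + c))
x(12)*(O - 88) = (2 - 12*12 - 2*12²)*(-1/77 - 88) = (2 - 144 - 2*144)*(-6777/77) = (2 - 144 - 288)*(-6777/77) = -430*(-6777/77) = 2914110/77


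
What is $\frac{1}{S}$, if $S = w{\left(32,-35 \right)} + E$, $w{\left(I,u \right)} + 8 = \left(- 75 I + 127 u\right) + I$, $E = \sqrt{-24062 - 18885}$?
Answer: $- \frac{6821}{46568988} - \frac{i \sqrt{42947}}{46568988} \approx -0.00014647 - 4.4501 \cdot 10^{-6} i$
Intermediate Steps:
$E = i \sqrt{42947}$ ($E = \sqrt{-42947} = i \sqrt{42947} \approx 207.24 i$)
$w{\left(I,u \right)} = -8 - 74 I + 127 u$ ($w{\left(I,u \right)} = -8 - \left(- 127 u + 74 I\right) = -8 - 74 I + 127 u$)
$S = -6821 + i \sqrt{42947}$ ($S = \left(-8 - 2368 + 127 \left(-35\right)\right) + i \sqrt{42947} = \left(-8 - 2368 - 4445\right) + i \sqrt{42947} = -6821 + i \sqrt{42947} \approx -6821.0 + 207.24 i$)
$\frac{1}{S} = \frac{1}{-6821 + i \sqrt{42947}}$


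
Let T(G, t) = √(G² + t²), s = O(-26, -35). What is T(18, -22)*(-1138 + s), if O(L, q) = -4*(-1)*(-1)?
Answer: -2284*√202 ≈ -32462.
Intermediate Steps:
O(L, q) = -4 (O(L, q) = 4*(-1) = -4)
s = -4
T(18, -22)*(-1138 + s) = √(18² + (-22)²)*(-1138 - 4) = √(324 + 484)*(-1142) = √808*(-1142) = (2*√202)*(-1142) = -2284*√202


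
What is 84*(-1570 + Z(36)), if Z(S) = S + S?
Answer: -125832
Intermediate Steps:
Z(S) = 2*S
84*(-1570 + Z(36)) = 84*(-1570 + 2*36) = 84*(-1570 + 72) = 84*(-1498) = -125832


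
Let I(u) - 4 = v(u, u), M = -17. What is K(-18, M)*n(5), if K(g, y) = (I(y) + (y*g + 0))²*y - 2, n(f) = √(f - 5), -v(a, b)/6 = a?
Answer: 0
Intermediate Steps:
v(a, b) = -6*a
I(u) = 4 - 6*u
n(f) = √(-5 + f)
K(g, y) = -2 + y*(4 - 6*y + g*y)² (K(g, y) = ((4 - 6*y) + (y*g + 0))²*y - 2 = ((4 - 6*y) + (g*y + 0))²*y - 2 = ((4 - 6*y) + g*y)²*y - 2 = (4 - 6*y + g*y)²*y - 2 = y*(4 - 6*y + g*y)² - 2 = -2 + y*(4 - 6*y + g*y)²)
K(-18, M)*n(5) = (-2 - 17*(4 - 6*(-17) - 18*(-17))²)*√(-5 + 5) = (-2 - 17*(4 + 102 + 306)²)*√0 = (-2 - 17*412²)*0 = (-2 - 17*169744)*0 = (-2 - 2885648)*0 = -2885650*0 = 0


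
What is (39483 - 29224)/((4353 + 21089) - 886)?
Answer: 10259/24556 ≈ 0.41778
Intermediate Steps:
(39483 - 29224)/((4353 + 21089) - 886) = 10259/(25442 - 886) = 10259/24556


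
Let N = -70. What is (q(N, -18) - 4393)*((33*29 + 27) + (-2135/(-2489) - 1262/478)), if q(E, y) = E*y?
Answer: -1830589248410/594871 ≈ -3.0773e+6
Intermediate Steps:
(q(N, -18) - 4393)*((33*29 + 27) + (-2135/(-2489) - 1262/478)) = (-70*(-18) - 4393)*((33*29 + 27) + (-2135/(-2489) - 1262/478)) = (1260 - 4393)*((957 + 27) + (-2135*(-1/2489) - 1262*1/478)) = -3133*(984 + (2135/2489 - 631/239)) = -3133*(984 - 1060294/594871) = -3133*584292770/594871 = -1830589248410/594871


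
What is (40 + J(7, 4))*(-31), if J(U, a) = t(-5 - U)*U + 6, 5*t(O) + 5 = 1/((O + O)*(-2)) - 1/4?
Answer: -287773/240 ≈ -1199.1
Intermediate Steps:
t(O) = -21/20 - 1/(20*O) (t(O) = -1 + (1/((O + O)*(-2)) - 1/4)/5 = -1 + (-½/(2*O) - 1*¼)/5 = -1 + ((1/(2*O))*(-½) - ¼)/5 = -1 + (-1/(4*O) - ¼)/5 = -1 + (-¼ - 1/(4*O))/5 = -1 + (-1/20 - 1/(20*O)) = -21/20 - 1/(20*O))
J(U, a) = 6 + U*(104 + 21*U)/(20*(-5 - U)) (J(U, a) = ((-1 - 21*(-5 - U))/(20*(-5 - U)))*U + 6 = ((-1 + (105 + 21*U))/(20*(-5 - U)))*U + 6 = ((104 + 21*U)/(20*(-5 - U)))*U + 6 = U*(104 + 21*U)/(20*(-5 - U)) + 6 = 6 + U*(104 + 21*U)/(20*(-5 - U)))
(40 + J(7, 4))*(-31) = (40 + (600 - 21*7² + 16*7)/(20*(5 + 7)))*(-31) = (40 + (1/20)*(600 - 21*49 + 112)/12)*(-31) = (40 + (1/20)*(1/12)*(600 - 1029 + 112))*(-31) = (40 + (1/20)*(1/12)*(-317))*(-31) = (40 - 317/240)*(-31) = (9283/240)*(-31) = -287773/240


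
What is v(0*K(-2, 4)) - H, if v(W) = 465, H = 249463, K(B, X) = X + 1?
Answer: -248998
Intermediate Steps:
K(B, X) = 1 + X
v(0*K(-2, 4)) - H = 465 - 1*249463 = 465 - 249463 = -248998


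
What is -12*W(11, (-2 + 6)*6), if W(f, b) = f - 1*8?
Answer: -36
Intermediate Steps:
W(f, b) = -8 + f (W(f, b) = f - 8 = -8 + f)
-12*W(11, (-2 + 6)*6) = -12*(-8 + 11) = -12*3 = -36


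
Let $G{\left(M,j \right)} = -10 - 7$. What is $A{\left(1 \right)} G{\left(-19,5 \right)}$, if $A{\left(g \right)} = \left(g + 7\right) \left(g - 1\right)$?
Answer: $0$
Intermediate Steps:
$G{\left(M,j \right)} = -17$ ($G{\left(M,j \right)} = -10 - 7 = -17$)
$A{\left(g \right)} = \left(-1 + g\right) \left(7 + g\right)$ ($A{\left(g \right)} = \left(7 + g\right) \left(-1 + g\right) = \left(-1 + g\right) \left(7 + g\right)$)
$A{\left(1 \right)} G{\left(-19,5 \right)} = \left(-7 + 1^{2} + 6 \cdot 1\right) \left(-17\right) = \left(-7 + 1 + 6\right) \left(-17\right) = 0 \left(-17\right) = 0$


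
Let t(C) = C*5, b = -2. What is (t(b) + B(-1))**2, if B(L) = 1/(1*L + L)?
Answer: 441/4 ≈ 110.25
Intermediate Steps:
t(C) = 5*C
B(L) = 1/(2*L) (B(L) = 1/(L + L) = 1/(2*L))
(t(b) + B(-1))**2 = (5*(-2) + (1/2)/(-1))**2 = (-10 + (1/2)*(-1))**2 = (-10 - 1/2)**2 = (-21/2)**2 = 441/4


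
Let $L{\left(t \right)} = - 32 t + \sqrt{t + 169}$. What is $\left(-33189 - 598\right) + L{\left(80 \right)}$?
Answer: $-36347 + \sqrt{249} \approx -36331.0$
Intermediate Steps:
$L{\left(t \right)} = \sqrt{169 + t} - 32 t$ ($L{\left(t \right)} = - 32 t + \sqrt{169 + t} = \sqrt{169 + t} - 32 t$)
$\left(-33189 - 598\right) + L{\left(80 \right)} = \left(-33189 - 598\right) + \left(\sqrt{169 + 80} - 2560\right) = -33787 - \left(2560 - \sqrt{249}\right) = -36347 + \sqrt{249}$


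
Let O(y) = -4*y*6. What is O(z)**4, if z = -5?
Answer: 207360000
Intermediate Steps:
O(y) = -24*y
O(z)**4 = (-24*(-5))**4 = 120**4 = 207360000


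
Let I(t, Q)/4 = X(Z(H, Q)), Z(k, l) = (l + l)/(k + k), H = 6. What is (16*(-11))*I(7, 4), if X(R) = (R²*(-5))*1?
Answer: 14080/9 ≈ 1564.4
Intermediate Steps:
Z(k, l) = l/k (Z(k, l) = (2*l)/((2*k)) = (2*l)*(1/(2*k)) = l/k)
X(R) = -5*R² (X(R) = -5*R²*1 = -5*R²)
I(t, Q) = -5*Q²/9 (I(t, Q) = 4*(-5*Q²/36) = -5*Q²/9)
(16*(-11))*I(7, 4) = (16*(-11))*(-5/9*4²) = -(-880)*16/9 = -176*(-80/9) = 14080/9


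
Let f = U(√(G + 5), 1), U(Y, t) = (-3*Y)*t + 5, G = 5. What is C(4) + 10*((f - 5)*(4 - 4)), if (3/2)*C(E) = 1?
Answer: ⅔ ≈ 0.66667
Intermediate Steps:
C(E) = ⅔ (C(E) = (⅔)*1 = ⅔)
U(Y, t) = 5 - 3*Y*t (U(Y, t) = -3*Y*t + 5 = 5 - 3*Y*t)
f = 5 - 3*√10 (f = 5 - 3*√(5 + 5)*1 = 5 - 3*√10*1 = 5 - 3*√10 ≈ -4.4868)
C(4) + 10*((f - 5)*(4 - 4)) = ⅔ + 10*(((5 - 3*√10) - 5)*(4 - 4)) = ⅔ + 10*(-3*√10*0) = ⅔ + 10*0 = ⅔ + 0 = ⅔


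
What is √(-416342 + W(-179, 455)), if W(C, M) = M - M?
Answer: I*√416342 ≈ 645.25*I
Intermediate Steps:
W(C, M) = 0
√(-416342 + W(-179, 455)) = √(-416342 + 0) = √(-416342) = I*√416342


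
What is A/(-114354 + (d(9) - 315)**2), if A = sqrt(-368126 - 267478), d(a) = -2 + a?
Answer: -I*sqrt(158901)/9745 ≈ -0.040905*I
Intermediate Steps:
A = 2*I*sqrt(158901) (A = sqrt(-635604) = 2*I*sqrt(158901) ≈ 797.25*I)
A/(-114354 + (d(9) - 315)**2) = (2*I*sqrt(158901))/(-114354 + ((-2 + 9) - 315)**2) = (2*I*sqrt(158901))/(-114354 + (7 - 315)**2) = (2*I*sqrt(158901))/(-114354 + (-308)**2) = (2*I*sqrt(158901))/(-114354 + 94864) = (2*I*sqrt(158901))/(-19490) = (2*I*sqrt(158901))*(-1/19490) = -I*sqrt(158901)/9745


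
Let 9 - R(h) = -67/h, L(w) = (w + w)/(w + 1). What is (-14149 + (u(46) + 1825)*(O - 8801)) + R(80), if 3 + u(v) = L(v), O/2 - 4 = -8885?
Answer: -182224342291/3760 ≈ -4.8464e+7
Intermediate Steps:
O = -17762 (O = 8 + 2*(-8885) = 8 - 17770 = -17762)
L(w) = 2*w/(1 + w) (L(w) = (2*w)/(1 + w) = 2*w/(1 + w))
u(v) = -3 + 2*v/(1 + v)
R(h) = 9 + 67/h (R(h) = 9 - (-67)/h = 9 + 67/h)
(-14149 + (u(46) + 1825)*(O - 8801)) + R(80) = (-14149 + ((-3 - 1*46)/(1 + 46) + 1825)*(-17762 - 8801)) + (9 + 67/80) = (-14149 + ((-3 - 46)/47 + 1825)*(-26563)) + (9 + 67*(1/80)) = (-14149 + ((1/47)*(-49) + 1825)*(-26563)) + (9 + 67/80) = (-14149 + (-49/47 + 1825)*(-26563)) + 787/80 = (-14149 + (85726/47)*(-26563)) + 787/80 = (-14149 - 2277139738/47) + 787/80 = -2277804741/47 + 787/80 = -182224342291/3760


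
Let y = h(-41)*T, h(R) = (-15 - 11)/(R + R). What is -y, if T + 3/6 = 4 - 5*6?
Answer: 689/82 ≈ 8.4024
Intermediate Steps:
T = -53/2 (T = -½ + (4 - 5*6) = -½ + (4 - 30) = -½ - 26 = -53/2 ≈ -26.500)
h(R) = -13/R (h(R) = -26*1/(2*R) = -13/R)
y = -689/82 (y = -13/(-41)*(-53/2) = -13*(-1/41)*(-53/2) = (13/41)*(-53/2) = -689/82 ≈ -8.4024)
-y = -1*(-689/82) = 689/82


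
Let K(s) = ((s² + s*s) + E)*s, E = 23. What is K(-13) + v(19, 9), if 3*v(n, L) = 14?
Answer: -14065/3 ≈ -4688.3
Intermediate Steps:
v(n, L) = 14/3 (v(n, L) = (⅓)*14 = 14/3)
K(s) = s*(23 + 2*s²) (K(s) = ((s² + s*s) + 23)*s = ((s² + s²) + 23)*s = (2*s² + 23)*s = (23 + 2*s²)*s = s*(23 + 2*s²))
K(-13) + v(19, 9) = -13*(23 + 2*(-13)²) + 14/3 = -13*(23 + 2*169) + 14/3 = -13*(23 + 338) + 14/3 = -13*361 + 14/3 = -4693 + 14/3 = -14065/3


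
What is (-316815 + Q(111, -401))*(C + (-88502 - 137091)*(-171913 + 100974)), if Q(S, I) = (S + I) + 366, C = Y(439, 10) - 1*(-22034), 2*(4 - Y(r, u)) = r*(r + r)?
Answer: -5068828424979416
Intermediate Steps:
Y(r, u) = 4 - r**2 (Y(r, u) = 4 - r*(r + r)/2 = 4 - r*2*r/2 = 4 - r**2)
C = -170683 (C = (4 - 1*439**2) - 1*(-22034) = (4 - 1*192721) + 22034 = (4 - 192721) + 22034 = -192717 + 22034 = -170683)
Q(S, I) = 366 + I + S (Q(S, I) = (I + S) + 366 = 366 + I + S)
(-316815 + Q(111, -401))*(C + (-88502 - 137091)*(-171913 + 100974)) = (-316815 + (366 - 401 + 111))*(-170683 + (-88502 - 137091)*(-171913 + 100974)) = (-316815 + 76)*(-170683 - 225593*(-70939)) = -316739*(-170683 + 16003341827) = -316739*16003171144 = -5068828424979416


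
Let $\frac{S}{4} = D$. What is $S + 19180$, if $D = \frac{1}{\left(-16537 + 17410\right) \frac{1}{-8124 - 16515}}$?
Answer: $\frac{5548528}{291} \approx 19067.0$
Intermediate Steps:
$D = - \frac{8213}{291}$ ($D = \frac{1}{873 \frac{1}{-24639}} = \frac{1}{873 \left(- \frac{1}{24639}\right)} = \frac{1}{- \frac{291}{8213}} = - \frac{8213}{291} \approx -28.223$)
$S = - \frac{32852}{291}$ ($S = 4 \left(- \frac{8213}{291}\right) = - \frac{32852}{291} \approx -112.89$)
$S + 19180 = - \frac{32852}{291} + 19180 = \frac{5548528}{291}$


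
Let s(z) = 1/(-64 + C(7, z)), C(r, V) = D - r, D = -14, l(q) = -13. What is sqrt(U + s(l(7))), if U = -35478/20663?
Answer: I*sqrt(5332808392015)/1756355 ≈ 1.3148*I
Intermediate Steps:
U = -35478/20663 (U = -35478*1/20663 = -35478/20663 ≈ -1.7170)
C(r, V) = -14 - r
s(z) = -1/85 (s(z) = 1/(-64 + (-14 - 1*7)) = 1/(-64 + (-14 - 7)) = 1/(-64 - 21) = 1/(-85) = -1/85)
sqrt(U + s(l(7))) = sqrt(-35478/20663 - 1/85) = sqrt(-3036293/1756355) = I*sqrt(5332808392015)/1756355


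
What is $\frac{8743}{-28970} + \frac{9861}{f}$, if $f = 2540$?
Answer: $\frac{5269319}{1471676} \approx 3.5805$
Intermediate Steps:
$\frac{8743}{-28970} + \frac{9861}{f} = \frac{8743}{-28970} + \frac{9861}{2540} = 8743 \left(- \frac{1}{28970}\right) + 9861 \cdot \frac{1}{2540} = - \frac{8743}{28970} + \frac{9861}{2540} = \frac{5269319}{1471676}$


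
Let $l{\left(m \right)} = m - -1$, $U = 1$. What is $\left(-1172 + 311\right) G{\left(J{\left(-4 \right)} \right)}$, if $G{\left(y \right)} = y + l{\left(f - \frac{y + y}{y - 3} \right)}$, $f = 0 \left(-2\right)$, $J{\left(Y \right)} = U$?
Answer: $-2583$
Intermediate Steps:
$J{\left(Y \right)} = 1$
$f = 0$
$l{\left(m \right)} = 1 + m$ ($l{\left(m \right)} = m + 1 = 1 + m$)
$G{\left(y \right)} = 1 + y - \frac{2 y}{-3 + y}$ ($G{\left(y \right)} = y + \left(1 + \left(0 - \frac{y + y}{y - 3}\right)\right) = y + \left(1 + \left(0 - \frac{2 y}{-3 + y}\right)\right) = y - \left(-1 + \frac{2 y}{-3 + y}\right) = 1 + y - \frac{2 y}{-3 + y}$)
$\left(-1172 + 311\right) G{\left(J{\left(-4 \right)} \right)} = \left(-1172 + 311\right) \frac{-3 + 1^{2} - 4}{-3 + 1} = - 861 \frac{-3 + 1 - 4}{-2} = - 861 \left(\left(- \frac{1}{2}\right) \left(-6\right)\right) = \left(-861\right) 3 = -2583$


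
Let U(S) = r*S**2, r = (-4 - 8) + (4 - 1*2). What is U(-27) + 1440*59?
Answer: 77670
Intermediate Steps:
r = -10 (r = -12 + (4 - 2) = -12 + 2 = -10)
U(S) = -10*S**2
U(-27) + 1440*59 = -10*(-27)**2 + 1440*59 = -10*729 + 84960 = -7290 + 84960 = 77670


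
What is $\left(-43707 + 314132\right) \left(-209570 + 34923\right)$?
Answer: $-47228914975$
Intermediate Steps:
$\left(-43707 + 314132\right) \left(-209570 + 34923\right) = 270425 \left(-174647\right) = -47228914975$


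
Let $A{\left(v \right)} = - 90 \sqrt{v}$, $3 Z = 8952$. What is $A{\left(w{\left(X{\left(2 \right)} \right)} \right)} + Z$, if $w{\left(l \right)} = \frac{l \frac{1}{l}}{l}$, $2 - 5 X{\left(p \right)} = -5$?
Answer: $2984 - \frac{90 \sqrt{35}}{7} \approx 2907.9$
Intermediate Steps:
$X{\left(p \right)} = \frac{7}{5}$ ($X{\left(p \right)} = \frac{2}{5} - -1 = \frac{2}{5} + 1 = \frac{7}{5}$)
$w{\left(l \right)} = \frac{1}{l}$ ($w{\left(l \right)} = 1 \frac{1}{l} = \frac{1}{l}$)
$Z = 2984$ ($Z = \frac{1}{3} \cdot 8952 = 2984$)
$A{\left(w{\left(X{\left(2 \right)} \right)} \right)} + Z = - 90 \sqrt{\frac{1}{\frac{7}{5}}} + 2984 = - 90 \sqrt{\frac{5}{7}} + 2984 = - 90 \frac{\sqrt{35}}{7} + 2984 = - \frac{90 \sqrt{35}}{7} + 2984 = 2984 - \frac{90 \sqrt{35}}{7}$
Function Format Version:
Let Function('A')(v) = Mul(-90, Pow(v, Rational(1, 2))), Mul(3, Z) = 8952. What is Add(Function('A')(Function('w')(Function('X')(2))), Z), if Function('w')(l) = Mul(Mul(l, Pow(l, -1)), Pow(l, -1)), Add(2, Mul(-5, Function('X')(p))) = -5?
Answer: Add(2984, Mul(Rational(-90, 7), Pow(35, Rational(1, 2)))) ≈ 2907.9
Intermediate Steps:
Function('X')(p) = Rational(7, 5) (Function('X')(p) = Add(Rational(2, 5), Mul(Rational(-1, 5), -5)) = Add(Rational(2, 5), 1) = Rational(7, 5))
Function('w')(l) = Pow(l, -1) (Function('w')(l) = Mul(1, Pow(l, -1)) = Pow(l, -1))
Z = 2984 (Z = Mul(Rational(1, 3), 8952) = 2984)
Add(Function('A')(Function('w')(Function('X')(2))), Z) = Add(Mul(-90, Pow(Pow(Rational(7, 5), -1), Rational(1, 2))), 2984) = Add(Mul(-90, Pow(Rational(5, 7), Rational(1, 2))), 2984) = Add(Mul(-90, Mul(Rational(1, 7), Pow(35, Rational(1, 2)))), 2984) = Add(Mul(Rational(-90, 7), Pow(35, Rational(1, 2))), 2984) = Add(2984, Mul(Rational(-90, 7), Pow(35, Rational(1, 2))))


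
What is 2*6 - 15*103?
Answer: -1533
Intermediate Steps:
2*6 - 15*103 = 12 - 1545 = -1533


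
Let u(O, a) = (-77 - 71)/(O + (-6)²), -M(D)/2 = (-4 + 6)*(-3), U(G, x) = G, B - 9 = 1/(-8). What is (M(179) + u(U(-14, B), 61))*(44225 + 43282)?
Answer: 5075406/11 ≈ 4.6140e+5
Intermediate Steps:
B = 71/8 (B = 9 + 1/(-8) = 9 - ⅛ = 71/8 ≈ 8.8750)
M(D) = 12 (M(D) = -2*(-4 + 6)*(-3) = -4*(-3) = -2*(-6) = 12)
u(O, a) = -148/(36 + O) (u(O, a) = -148/(O + 36) = -148/(36 + O))
(M(179) + u(U(-14, B), 61))*(44225 + 43282) = (12 - 148/(36 - 14))*(44225 + 43282) = (12 - 148/22)*87507 = (12 - 148*1/22)*87507 = (12 - 74/11)*87507 = (58/11)*87507 = 5075406/11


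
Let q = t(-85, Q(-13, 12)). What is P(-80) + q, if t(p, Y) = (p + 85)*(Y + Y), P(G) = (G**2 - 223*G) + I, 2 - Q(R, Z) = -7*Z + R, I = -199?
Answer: 24041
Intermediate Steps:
Q(R, Z) = 2 - R + 7*Z (Q(R, Z) = 2 - (-7*Z + R) = 2 - (R - 7*Z) = 2 + (-R + 7*Z) = 2 - R + 7*Z)
P(G) = -199 + G**2 - 223*G (P(G) = (G**2 - 223*G) - 199 = -199 + G**2 - 223*G)
t(p, Y) = 2*Y*(85 + p) (t(p, Y) = (85 + p)*(2*Y) = 2*Y*(85 + p))
q = 0 (q = 2*(2 - 1*(-13) + 7*12)*(85 - 85) = 2*(2 + 13 + 84)*0 = 2*99*0 = 0)
P(-80) + q = (-199 + (-80)**2 - 223*(-80)) + 0 = (-199 + 6400 + 17840) + 0 = 24041 + 0 = 24041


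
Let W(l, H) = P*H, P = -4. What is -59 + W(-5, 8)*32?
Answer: -1083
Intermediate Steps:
W(l, H) = -4*H
-59 + W(-5, 8)*32 = -59 - 4*8*32 = -59 - 32*32 = -59 - 1024 = -1083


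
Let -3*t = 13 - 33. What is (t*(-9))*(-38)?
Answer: 2280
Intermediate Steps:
t = 20/3 (t = -(13 - 33)/3 = -⅓*(-20) = 20/3 ≈ 6.6667)
(t*(-9))*(-38) = ((20/3)*(-9))*(-38) = -60*(-38) = 2280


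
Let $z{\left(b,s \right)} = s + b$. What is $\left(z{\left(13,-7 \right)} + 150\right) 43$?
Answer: $6708$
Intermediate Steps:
$z{\left(b,s \right)} = b + s$
$\left(z{\left(13,-7 \right)} + 150\right) 43 = \left(\left(13 - 7\right) + 150\right) 43 = \left(6 + 150\right) 43 = 156 \cdot 43 = 6708$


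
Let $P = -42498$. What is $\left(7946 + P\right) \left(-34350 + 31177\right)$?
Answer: $109633496$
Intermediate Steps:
$\left(7946 + P\right) \left(-34350 + 31177\right) = \left(7946 - 42498\right) \left(-34350 + 31177\right) = \left(-34552\right) \left(-3173\right) = 109633496$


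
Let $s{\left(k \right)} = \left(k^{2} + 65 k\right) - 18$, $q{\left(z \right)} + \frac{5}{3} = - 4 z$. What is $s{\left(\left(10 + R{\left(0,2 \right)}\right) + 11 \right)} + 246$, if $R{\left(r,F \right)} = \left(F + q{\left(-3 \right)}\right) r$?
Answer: $2034$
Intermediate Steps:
$q{\left(z \right)} = - \frac{5}{3} - 4 z$
$R{\left(r,F \right)} = r \left(\frac{31}{3} + F\right)$ ($R{\left(r,F \right)} = \left(F - - \frac{31}{3}\right) r = \left(F + \left(- \frac{5}{3} + 12\right)\right) r = \left(F + \frac{31}{3}\right) r = \left(\frac{31}{3} + F\right) r = r \left(\frac{31}{3} + F\right)$)
$s{\left(k \right)} = -18 + k^{2} + 65 k$
$s{\left(\left(10 + R{\left(0,2 \right)}\right) + 11 \right)} + 246 = \left(-18 + \left(\left(10 + \frac{1}{3} \cdot 0 \left(31 + 3 \cdot 2\right)\right) + 11\right)^{2} + 65 \left(\left(10 + \frac{1}{3} \cdot 0 \left(31 + 3 \cdot 2\right)\right) + 11\right)\right) + 246 = \left(-18 + \left(\left(10 + \frac{1}{3} \cdot 0 \left(31 + 6\right)\right) + 11\right)^{2} + 65 \left(\left(10 + \frac{1}{3} \cdot 0 \left(31 + 6\right)\right) + 11\right)\right) + 246 = \left(-18 + \left(\left(10 + \frac{1}{3} \cdot 0 \cdot 37\right) + 11\right)^{2} + 65 \left(\left(10 + \frac{1}{3} \cdot 0 \cdot 37\right) + 11\right)\right) + 246 = \left(-18 + \left(\left(10 + 0\right) + 11\right)^{2} + 65 \left(\left(10 + 0\right) + 11\right)\right) + 246 = \left(-18 + \left(10 + 11\right)^{2} + 65 \left(10 + 11\right)\right) + 246 = \left(-18 + 21^{2} + 65 \cdot 21\right) + 246 = \left(-18 + 441 + 1365\right) + 246 = 1788 + 246 = 2034$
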